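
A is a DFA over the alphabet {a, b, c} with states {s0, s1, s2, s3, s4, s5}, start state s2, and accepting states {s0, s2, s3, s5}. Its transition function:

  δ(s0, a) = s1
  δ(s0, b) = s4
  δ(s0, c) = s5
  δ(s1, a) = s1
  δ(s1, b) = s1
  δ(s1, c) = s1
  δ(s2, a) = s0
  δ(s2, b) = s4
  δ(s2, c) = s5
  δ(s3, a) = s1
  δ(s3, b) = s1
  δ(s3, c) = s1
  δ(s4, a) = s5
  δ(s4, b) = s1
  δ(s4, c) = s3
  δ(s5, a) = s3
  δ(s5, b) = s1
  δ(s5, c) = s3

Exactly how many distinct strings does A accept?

16

The useful subgraph on states {s0, s2, s3, s4, s5} is acyclic, so L(A) is finite; the longest accepting path visits 5 useful states, giving maximum string length 4.
Counting accepting paths from s2 by length: 1 of length 0, 2 of length 1, 5 of length 2, 6 of length 3, 2 of length 4. Total 16.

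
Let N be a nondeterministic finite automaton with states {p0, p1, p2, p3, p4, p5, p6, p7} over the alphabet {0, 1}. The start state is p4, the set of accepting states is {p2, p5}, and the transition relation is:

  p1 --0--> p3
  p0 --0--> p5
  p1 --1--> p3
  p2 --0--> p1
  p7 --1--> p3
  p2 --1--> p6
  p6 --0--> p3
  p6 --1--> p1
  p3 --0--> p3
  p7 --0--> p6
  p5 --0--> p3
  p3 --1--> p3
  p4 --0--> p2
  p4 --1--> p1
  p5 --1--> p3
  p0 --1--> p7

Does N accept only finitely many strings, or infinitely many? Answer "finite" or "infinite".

finite

The useful states (reachable from p4 and able to reach an accepting state) are {p2, p4}.
Restricted to these states the transition graph has no cycle, so every accepting path has bounded length and L is finite.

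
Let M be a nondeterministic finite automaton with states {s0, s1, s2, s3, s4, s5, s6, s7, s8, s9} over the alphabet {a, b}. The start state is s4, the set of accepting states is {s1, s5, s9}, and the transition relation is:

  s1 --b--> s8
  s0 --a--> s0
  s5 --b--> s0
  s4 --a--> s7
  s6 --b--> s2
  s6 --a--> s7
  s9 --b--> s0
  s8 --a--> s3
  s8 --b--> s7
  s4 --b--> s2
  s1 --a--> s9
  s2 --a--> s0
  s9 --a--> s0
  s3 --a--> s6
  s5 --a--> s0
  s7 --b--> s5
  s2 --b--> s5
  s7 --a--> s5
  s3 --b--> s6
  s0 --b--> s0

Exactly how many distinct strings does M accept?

3

The useful subgraph on states {s2, s4, s5, s7} is acyclic, so L(M) is finite; the longest accepting path visits 3 useful states, giving maximum string length 2.
Counting accepting paths from s4 by length: 3 of length 2. Total 3.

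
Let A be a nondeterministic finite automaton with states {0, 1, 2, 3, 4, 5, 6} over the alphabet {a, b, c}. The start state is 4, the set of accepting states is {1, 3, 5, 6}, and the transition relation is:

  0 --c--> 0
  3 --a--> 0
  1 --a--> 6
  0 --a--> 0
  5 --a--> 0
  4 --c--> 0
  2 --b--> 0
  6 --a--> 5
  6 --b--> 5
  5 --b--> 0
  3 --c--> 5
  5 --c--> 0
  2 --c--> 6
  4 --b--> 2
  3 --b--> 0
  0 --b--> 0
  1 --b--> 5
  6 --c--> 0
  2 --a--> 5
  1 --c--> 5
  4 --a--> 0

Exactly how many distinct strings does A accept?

The useful subgraph on states {2, 4, 5, 6} is acyclic, so L(A) is finite; the longest accepting path visits 4 useful states, giving maximum string length 3.
Counting accepting paths from 4 by length: 2 of length 2, 2 of length 3. Total 4.

4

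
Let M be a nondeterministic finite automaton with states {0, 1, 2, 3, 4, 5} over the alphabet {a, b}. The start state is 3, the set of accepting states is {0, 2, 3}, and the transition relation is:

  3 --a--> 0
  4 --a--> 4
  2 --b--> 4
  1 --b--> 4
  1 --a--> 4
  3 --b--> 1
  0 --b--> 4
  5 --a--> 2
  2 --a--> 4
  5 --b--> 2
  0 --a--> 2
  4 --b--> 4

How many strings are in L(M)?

3

The useful subgraph on states {0, 2, 3} is acyclic, so L(M) is finite; the longest accepting path visits 3 useful states, giving maximum string length 2.
Counting accepting paths from 3 by length: 1 of length 0, 1 of length 1, 1 of length 2. Total 3.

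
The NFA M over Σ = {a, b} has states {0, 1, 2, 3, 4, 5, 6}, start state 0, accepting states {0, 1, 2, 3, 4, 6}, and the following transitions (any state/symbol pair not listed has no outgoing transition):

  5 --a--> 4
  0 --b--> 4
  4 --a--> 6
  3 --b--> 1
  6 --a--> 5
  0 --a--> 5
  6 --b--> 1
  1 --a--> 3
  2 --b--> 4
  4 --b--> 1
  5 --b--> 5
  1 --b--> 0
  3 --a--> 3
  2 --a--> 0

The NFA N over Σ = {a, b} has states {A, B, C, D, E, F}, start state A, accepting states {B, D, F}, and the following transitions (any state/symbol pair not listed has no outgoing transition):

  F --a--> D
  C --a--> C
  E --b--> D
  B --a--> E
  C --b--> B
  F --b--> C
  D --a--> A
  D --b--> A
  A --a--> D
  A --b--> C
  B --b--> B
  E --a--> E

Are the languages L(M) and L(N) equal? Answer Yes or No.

The empty string ε is accepted by M but rejected by N.
So L(M) ≠ L(N).

No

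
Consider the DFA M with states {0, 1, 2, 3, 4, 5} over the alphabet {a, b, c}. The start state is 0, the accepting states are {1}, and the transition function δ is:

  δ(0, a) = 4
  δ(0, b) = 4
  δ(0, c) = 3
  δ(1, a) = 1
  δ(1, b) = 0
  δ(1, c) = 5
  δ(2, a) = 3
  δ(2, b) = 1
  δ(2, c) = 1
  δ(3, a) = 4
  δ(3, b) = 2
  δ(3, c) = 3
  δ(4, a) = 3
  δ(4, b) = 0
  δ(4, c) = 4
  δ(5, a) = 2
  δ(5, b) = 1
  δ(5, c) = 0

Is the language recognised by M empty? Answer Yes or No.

No

The string cbb is accepted: the run 0 → 3 → 2 → 1 ends in the accepting state 1.
Since at least one string is accepted, L(M) is not empty.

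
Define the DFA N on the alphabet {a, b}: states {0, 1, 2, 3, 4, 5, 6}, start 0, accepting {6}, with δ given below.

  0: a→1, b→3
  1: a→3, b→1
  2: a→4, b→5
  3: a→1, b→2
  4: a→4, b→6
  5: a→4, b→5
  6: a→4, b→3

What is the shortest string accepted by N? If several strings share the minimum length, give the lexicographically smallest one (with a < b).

A breadth-first search from 0 reaches an accepting state first via the path 0 → 3 → 2 → 4 → 6 on input bbab.
No string of length < 4 is accepted (BFS exhausts all shorter strings without reaching an accepting state), and bbab is the lexicographically least accepting string of length 4.

bbab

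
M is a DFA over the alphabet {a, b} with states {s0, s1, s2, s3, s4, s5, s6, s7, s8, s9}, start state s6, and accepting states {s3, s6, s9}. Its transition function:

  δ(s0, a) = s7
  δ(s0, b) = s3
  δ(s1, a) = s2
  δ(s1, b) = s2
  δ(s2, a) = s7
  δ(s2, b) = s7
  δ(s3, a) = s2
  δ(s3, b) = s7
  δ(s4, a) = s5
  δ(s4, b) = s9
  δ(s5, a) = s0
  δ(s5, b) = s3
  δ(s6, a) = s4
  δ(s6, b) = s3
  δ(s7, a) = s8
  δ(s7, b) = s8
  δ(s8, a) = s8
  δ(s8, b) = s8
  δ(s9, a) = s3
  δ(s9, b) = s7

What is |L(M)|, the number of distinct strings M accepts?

6

The useful subgraph on states {s0, s3, s4, s5, s6, s9} is acyclic, so L(M) is finite; the longest accepting path visits 5 useful states, giving maximum string length 4.
Counting accepting paths from s6 by length: 1 of length 0, 1 of length 1, 1 of length 2, 2 of length 3, 1 of length 4. Total 6.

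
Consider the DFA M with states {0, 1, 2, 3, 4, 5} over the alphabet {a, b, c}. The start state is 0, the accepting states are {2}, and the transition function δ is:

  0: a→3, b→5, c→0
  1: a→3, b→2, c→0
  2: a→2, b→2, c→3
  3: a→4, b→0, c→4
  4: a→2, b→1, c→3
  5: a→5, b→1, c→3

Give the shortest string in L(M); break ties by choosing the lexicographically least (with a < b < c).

A breadth-first search from 0 reaches an accepting state first via the path 0 → 3 → 4 → 2 on input aaa.
No string of length < 3 is accepted (BFS exhausts all shorter strings without reaching an accepting state), and aaa is the lexicographically least accepting string of length 3.

aaa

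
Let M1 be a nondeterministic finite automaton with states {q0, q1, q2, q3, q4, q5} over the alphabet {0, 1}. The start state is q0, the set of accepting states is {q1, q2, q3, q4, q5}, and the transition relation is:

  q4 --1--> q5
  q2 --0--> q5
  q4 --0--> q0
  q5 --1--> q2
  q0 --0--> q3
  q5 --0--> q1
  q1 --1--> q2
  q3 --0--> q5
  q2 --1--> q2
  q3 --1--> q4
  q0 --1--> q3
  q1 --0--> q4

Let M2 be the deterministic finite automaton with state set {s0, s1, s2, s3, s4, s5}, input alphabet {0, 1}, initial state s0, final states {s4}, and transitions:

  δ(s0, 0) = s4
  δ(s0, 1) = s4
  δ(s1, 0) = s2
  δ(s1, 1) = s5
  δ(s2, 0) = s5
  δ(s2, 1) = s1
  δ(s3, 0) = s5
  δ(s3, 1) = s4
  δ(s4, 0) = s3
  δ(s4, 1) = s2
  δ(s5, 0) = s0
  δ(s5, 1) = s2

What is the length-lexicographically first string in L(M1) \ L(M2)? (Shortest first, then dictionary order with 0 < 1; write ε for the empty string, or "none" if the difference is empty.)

00

The string 00 is accepted by M1 but not by M2.
No shorter string lies in the difference, and 00 is the lexicographically first length-2 string in L(M1) \ L(M2).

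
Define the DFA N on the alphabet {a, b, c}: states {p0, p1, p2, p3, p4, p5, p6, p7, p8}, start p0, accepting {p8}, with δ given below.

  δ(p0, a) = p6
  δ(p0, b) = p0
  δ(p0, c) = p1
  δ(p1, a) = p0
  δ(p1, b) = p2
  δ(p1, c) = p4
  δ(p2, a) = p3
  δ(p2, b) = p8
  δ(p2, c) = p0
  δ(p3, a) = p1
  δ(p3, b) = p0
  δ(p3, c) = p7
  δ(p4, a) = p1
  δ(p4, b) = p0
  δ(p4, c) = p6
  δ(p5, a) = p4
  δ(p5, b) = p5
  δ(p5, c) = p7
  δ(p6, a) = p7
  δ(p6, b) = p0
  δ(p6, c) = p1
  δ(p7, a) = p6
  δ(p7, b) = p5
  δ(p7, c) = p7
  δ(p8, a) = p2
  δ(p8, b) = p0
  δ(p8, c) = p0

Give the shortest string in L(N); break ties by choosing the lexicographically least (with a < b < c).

cbb

A breadth-first search from p0 reaches an accepting state first via the path p0 → p1 → p2 → p8 on input cbb.
No string of length < 3 is accepted (BFS exhausts all shorter strings without reaching an accepting state), and cbb is the lexicographically least accepting string of length 3.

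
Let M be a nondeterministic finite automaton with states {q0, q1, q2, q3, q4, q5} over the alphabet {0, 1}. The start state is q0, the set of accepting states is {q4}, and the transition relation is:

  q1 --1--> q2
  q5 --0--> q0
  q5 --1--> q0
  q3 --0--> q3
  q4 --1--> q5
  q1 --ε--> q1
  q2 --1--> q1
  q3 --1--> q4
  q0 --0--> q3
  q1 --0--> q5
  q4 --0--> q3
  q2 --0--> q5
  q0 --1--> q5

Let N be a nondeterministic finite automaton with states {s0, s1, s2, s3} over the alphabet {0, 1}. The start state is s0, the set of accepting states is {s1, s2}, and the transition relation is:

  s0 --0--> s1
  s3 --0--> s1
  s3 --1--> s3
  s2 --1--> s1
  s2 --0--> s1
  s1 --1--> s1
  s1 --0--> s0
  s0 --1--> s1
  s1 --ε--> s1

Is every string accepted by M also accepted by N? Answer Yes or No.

Exploring the product automaton M × N from the start pair (q0, s0), following both machines on each input symbol, reaches 6 state pairs: (q0, s0), (q3, s1), (q5, s1), (q3, s0), (q4, s1), (q0, s1).
M accepts in {q4} and N accepts in {s1, s2}. The reachable pairs whose M-component is accepting are (q4, s1); in each of them the N-component is accepting too, so the product for L(M) \ L(N) (M-component accepting, N-component rejecting) has no reachable accepting pair and the difference is empty.
Hence every string in L(M) is also in L(N).

Yes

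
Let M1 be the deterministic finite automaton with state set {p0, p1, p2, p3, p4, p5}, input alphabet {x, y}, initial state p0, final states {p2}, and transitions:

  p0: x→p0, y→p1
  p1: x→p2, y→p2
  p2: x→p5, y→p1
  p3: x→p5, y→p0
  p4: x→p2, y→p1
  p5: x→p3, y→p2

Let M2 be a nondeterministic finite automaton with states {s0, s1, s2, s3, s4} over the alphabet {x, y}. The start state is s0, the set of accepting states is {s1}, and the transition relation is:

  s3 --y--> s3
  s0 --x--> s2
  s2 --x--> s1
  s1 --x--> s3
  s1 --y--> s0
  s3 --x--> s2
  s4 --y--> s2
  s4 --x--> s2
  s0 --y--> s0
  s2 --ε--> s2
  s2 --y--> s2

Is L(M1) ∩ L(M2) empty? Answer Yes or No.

No

The string xyx is accepted by both M1 and M2.
Hence L(M1) ∩ L(M2) ≠ ∅.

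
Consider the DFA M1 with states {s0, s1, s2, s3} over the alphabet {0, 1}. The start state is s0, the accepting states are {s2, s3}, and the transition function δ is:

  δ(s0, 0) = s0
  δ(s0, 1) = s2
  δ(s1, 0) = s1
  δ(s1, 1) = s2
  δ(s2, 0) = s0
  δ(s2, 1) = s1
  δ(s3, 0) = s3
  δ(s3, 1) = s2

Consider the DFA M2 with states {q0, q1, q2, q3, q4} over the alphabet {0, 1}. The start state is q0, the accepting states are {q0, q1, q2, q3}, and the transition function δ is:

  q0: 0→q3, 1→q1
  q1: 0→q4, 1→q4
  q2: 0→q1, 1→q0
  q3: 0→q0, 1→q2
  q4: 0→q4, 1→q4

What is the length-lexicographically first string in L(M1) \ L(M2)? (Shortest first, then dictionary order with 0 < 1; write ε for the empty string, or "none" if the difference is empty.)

101

The string 101 is accepted by M1 but not by M2.
No shorter string lies in the difference, and 101 is the lexicographically first length-3 string in L(M1) \ L(M2).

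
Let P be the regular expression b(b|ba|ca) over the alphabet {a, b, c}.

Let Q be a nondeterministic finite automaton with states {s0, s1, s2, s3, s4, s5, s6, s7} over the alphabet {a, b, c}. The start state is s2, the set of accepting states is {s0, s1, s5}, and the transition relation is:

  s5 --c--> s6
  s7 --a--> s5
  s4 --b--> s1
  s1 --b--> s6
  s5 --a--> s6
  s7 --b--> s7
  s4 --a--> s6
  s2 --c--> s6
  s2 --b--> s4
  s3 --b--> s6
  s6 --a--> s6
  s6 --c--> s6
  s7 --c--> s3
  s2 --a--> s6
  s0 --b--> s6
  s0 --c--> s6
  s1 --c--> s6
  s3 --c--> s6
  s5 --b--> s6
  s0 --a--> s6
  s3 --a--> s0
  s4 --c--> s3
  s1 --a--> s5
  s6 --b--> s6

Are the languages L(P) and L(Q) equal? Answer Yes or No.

Converting the expression P to a DFA (subset construction, then merging equivalent states) gives the minimal DFA with states {p0, p1, p2, p3, p4, p5}, start state p0, accepting states {p3, p5} and transitions p0: a→p1, b→p2, c→p1; p1: a→p1, b→p1, c→p1; p2: a→p1, b→p3, c→p4; p3: a→p5, b→p1, c→p1; p4: a→p5, b→p1, c→p1; p5: a→p1, b→p1, c→p1.
Exploring the product automaton P × Q from the start pair (p0, s2), following both machines on each input symbol, reaches 7 state pairs: (p0, s2), (p1, s6), (p2, s4), (p3, s1), (p4, s3), (p5, s5), (p5, s0).
P accepts in {p3, p5} and Q accepts in {s0, s1, s5}. In every reachable pair the two components are either both accepting — (p3, s1), (p5, s5), (p5, s0) — or both non-accepting, so no string is accepted by exactly one of the machines: L(P) \ L(Q) and L(Q) \ L(P) are both empty.
Hence every string is accepted by P iff it is accepted by Q, and the two languages coincide.

Yes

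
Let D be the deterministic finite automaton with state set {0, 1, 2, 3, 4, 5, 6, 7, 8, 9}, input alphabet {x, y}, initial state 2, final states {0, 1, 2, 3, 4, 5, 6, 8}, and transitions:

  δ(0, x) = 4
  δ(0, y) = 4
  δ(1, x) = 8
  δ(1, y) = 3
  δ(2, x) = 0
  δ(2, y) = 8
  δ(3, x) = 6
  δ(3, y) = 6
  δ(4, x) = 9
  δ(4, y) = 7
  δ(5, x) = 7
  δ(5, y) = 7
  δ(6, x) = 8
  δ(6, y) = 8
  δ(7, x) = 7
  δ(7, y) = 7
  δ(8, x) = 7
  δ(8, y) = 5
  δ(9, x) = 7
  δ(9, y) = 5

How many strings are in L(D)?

The useful subgraph on states {0, 2, 4, 5, 8, 9} is acyclic, so L(D) is finite; the longest accepting path visits 5 useful states, giving maximum string length 4.
Counting accepting paths from 2 by length: 1 of length 0, 2 of length 1, 3 of length 2, 2 of length 4. Total 8.

8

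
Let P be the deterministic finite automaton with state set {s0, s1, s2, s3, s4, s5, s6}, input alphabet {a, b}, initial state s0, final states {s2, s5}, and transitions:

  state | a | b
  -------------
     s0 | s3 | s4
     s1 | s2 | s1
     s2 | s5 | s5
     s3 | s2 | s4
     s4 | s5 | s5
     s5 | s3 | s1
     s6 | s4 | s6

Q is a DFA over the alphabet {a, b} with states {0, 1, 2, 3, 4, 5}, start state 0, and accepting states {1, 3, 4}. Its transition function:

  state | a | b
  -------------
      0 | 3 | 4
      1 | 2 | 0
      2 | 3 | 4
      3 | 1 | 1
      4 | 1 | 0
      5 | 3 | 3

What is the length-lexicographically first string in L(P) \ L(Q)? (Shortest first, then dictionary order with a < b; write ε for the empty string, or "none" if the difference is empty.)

The string bb is accepted by P but not by Q.
No shorter string lies in the difference, and bb is the lexicographically first length-2 string in L(P) \ L(Q).

bb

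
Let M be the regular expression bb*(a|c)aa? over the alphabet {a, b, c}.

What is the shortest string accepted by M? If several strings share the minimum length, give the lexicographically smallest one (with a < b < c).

baa

By inspection of the expression, no string of length less than 3 matches, and baa is the lexicographically first match of length 3.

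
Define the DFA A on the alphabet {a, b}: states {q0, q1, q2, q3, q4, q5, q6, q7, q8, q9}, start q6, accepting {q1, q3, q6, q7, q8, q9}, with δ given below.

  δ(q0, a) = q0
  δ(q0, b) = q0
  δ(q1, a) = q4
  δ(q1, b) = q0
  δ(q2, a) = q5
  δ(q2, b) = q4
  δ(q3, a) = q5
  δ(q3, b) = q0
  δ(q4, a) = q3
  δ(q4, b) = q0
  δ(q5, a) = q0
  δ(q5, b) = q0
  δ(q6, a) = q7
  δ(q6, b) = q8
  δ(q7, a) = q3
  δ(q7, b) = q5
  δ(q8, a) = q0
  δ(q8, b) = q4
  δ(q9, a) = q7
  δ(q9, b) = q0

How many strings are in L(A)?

The useful subgraph on states {q3, q4, q6, q7, q8} is acyclic, so L(A) is finite; the longest accepting path visits 4 useful states, giving maximum string length 3.
Counting accepting paths from q6 by length: 1 of length 0, 2 of length 1, 1 of length 2, 1 of length 3. Total 5.

5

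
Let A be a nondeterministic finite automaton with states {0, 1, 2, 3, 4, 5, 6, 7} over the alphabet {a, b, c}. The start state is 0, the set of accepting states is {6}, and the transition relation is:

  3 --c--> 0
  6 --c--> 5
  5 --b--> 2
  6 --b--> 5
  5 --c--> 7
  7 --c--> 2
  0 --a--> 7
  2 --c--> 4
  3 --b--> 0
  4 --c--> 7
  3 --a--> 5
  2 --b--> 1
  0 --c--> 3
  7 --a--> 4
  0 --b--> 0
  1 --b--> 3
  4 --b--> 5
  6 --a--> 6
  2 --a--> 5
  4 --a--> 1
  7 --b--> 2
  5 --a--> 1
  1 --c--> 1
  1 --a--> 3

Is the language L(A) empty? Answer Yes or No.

Yes

The states reachable from the start state are {0, 1, 2, 3, 4, 5, 7}.
None of the accepting states {6} is reachable, so no string is accepted and L(A) = ∅.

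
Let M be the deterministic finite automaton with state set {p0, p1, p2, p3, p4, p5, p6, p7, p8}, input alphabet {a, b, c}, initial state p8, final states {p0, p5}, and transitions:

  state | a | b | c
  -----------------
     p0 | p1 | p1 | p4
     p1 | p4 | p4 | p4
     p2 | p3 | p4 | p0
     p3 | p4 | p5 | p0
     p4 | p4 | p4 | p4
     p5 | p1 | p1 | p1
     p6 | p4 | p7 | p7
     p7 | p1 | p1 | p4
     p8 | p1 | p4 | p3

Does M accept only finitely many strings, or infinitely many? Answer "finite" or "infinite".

finite

The useful states (reachable from p8 and able to reach an accepting state) are {p0, p3, p5, p8}.
Restricted to these states the transition graph has no cycle, so every accepting path has bounded length and L is finite.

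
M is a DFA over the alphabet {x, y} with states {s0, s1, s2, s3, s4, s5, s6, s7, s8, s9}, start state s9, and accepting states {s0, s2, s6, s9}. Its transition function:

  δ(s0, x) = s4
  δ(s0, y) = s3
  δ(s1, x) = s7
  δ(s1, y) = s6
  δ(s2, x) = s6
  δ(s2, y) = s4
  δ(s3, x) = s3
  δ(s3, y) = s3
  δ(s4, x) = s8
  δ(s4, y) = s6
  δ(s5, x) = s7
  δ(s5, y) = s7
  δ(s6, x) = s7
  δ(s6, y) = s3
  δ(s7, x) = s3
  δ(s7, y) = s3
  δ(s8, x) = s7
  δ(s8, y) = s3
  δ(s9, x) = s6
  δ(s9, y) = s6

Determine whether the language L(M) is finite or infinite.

The useful states (reachable from s9 and able to reach an accepting state) are {s6, s9}.
Restricted to these states the transition graph has no cycle, so every accepting path has bounded length and L is finite.

finite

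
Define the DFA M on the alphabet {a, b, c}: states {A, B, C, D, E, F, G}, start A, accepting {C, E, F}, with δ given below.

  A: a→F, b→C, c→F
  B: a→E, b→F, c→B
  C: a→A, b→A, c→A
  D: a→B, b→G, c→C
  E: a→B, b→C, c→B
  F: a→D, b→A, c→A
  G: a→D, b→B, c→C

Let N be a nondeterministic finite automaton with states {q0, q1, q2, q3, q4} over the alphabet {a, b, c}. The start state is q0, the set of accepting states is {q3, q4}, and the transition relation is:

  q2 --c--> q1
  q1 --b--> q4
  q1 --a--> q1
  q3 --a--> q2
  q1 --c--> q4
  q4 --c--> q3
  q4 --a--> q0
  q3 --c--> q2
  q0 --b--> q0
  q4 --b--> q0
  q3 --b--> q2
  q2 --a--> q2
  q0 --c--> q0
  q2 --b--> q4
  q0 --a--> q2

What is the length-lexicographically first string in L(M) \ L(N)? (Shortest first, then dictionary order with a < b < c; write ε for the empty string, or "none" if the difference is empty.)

a

The string a is accepted by M but not by N.
No shorter string lies in the difference, and a is the lexicographically first length-1 string in L(M) \ L(N).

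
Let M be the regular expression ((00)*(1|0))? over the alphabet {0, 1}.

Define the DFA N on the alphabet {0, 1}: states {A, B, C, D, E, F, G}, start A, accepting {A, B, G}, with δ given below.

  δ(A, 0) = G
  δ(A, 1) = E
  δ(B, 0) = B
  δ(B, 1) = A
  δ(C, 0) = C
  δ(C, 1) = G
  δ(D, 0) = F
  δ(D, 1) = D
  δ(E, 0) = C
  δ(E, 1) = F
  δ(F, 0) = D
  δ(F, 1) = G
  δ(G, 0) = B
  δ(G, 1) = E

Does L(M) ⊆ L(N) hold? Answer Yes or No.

No

The string 1 is in L(M) but not in L(N).
So L(M) ⊄ L(N).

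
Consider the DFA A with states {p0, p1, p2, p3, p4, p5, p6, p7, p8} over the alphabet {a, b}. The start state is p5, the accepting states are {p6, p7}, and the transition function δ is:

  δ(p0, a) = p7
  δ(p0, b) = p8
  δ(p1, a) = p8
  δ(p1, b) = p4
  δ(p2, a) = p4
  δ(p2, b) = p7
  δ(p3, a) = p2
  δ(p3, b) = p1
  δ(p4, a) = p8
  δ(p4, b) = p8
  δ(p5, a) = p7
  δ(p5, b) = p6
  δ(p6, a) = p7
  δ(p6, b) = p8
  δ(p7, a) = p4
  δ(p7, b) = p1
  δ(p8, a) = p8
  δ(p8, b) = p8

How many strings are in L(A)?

3

The useful subgraph on states {p5, p6, p7} is acyclic, so L(A) is finite; the longest accepting path visits 3 useful states, giving maximum string length 2.
Counting accepting paths from p5 by length: 2 of length 1, 1 of length 2. Total 3.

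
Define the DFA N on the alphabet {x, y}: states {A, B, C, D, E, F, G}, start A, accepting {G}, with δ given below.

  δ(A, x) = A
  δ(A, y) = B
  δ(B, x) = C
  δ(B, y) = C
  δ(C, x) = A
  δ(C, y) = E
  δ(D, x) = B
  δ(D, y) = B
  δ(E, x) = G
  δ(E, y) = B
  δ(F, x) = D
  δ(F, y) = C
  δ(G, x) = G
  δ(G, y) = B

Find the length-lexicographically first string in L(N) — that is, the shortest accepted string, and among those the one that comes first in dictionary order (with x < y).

yxyx

A breadth-first search from A reaches an accepting state first via the path A → B → C → E → G on input yxyx.
No string of length < 4 is accepted (BFS exhausts all shorter strings without reaching an accepting state), and yxyx is the lexicographically least accepting string of length 4.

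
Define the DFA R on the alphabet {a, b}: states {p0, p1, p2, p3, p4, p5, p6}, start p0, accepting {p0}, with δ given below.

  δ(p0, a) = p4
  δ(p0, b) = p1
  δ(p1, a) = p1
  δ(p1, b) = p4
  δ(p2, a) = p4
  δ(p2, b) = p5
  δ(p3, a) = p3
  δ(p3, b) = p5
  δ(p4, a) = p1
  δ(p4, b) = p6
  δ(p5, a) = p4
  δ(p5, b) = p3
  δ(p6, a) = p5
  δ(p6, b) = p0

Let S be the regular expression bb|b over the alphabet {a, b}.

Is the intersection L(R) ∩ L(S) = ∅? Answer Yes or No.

Yes

Converting the expression S to a DFA (subset construction, then merging equivalent states) gives the minimal DFA with states {s0, s1, s2, s3}, start state s0, accepting states {s2, s3} and transitions s0: a→s1, b→s2; s1: a→s1, b→s1; s2: a→s1, b→s3; s3: a→s1, b→s1.
Exploring the product automaton R × S from the start pair (p0, s0), following both machines on each input symbol, reaches 9 state pairs: (p0, s0), (p4, s1), (p1, s2), (p1, s1), (p6, s1), (p4, s3), (p5, s1), (p0, s1), (p3, s1).
R accepts in {p0} and S accepts in {s2, s3}; no reachable pair has both components accepting, so no string drives both machines to acceptance simultaneously and L(R) ∩ L(S) = ∅.
So no string is accepted by both, and the intersection is empty.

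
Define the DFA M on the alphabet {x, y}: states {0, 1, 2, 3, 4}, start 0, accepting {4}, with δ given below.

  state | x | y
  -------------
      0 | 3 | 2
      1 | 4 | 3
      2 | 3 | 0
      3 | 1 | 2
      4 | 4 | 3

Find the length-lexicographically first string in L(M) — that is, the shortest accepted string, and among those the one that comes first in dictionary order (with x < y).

A breadth-first search from 0 reaches an accepting state first via the path 0 → 3 → 1 → 4 on input xxx.
No string of length < 3 is accepted (BFS exhausts all shorter strings without reaching an accepting state), and xxx is the lexicographically least accepting string of length 3.

xxx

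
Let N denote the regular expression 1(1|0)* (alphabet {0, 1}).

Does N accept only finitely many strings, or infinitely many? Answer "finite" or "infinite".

The expression contains a Kleene star applied to a subexpression that matches at least one nonempty string, so it matches strings of unbounded length.
Hence L(N) is infinite.

infinite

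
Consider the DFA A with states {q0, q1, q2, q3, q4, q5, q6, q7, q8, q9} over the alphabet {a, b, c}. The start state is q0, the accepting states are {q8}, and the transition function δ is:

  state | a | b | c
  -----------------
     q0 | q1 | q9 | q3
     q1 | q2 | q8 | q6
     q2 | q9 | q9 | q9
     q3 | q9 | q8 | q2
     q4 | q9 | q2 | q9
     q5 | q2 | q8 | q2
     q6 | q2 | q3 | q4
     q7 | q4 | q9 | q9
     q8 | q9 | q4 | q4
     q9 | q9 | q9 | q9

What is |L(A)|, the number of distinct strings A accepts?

3

The useful subgraph on states {q0, q1, q3, q6, q8} is acyclic, so L(A) is finite; the longest accepting path visits 5 useful states, giving maximum string length 4.
Counting accepting paths from q0 by length: 2 of length 2, 1 of length 4. Total 3.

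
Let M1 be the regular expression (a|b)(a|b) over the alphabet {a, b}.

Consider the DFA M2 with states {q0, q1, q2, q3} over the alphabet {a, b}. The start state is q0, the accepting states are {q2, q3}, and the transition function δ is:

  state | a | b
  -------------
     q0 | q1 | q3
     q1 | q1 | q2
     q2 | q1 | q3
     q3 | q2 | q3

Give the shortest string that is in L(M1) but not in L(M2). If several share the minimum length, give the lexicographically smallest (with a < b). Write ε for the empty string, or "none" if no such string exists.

The string aa is accepted by M1 but not by M2.
No shorter string lies in the difference, and aa is the lexicographically first length-2 string in L(M1) \ L(M2).

aa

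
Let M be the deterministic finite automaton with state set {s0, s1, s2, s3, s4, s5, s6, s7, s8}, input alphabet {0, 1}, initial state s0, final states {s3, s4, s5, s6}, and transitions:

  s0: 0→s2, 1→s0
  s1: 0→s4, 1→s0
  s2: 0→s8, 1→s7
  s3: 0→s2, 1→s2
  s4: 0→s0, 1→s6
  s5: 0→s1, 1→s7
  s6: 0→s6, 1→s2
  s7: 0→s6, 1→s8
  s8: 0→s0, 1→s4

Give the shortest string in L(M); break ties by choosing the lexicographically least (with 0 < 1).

A breadth-first search from s0 reaches an accepting state first via the path s0 → s2 → s8 → s4 on input 001.
No string of length < 3 is accepted (BFS exhausts all shorter strings without reaching an accepting state), and 001 is the lexicographically least accepting string of length 3.

001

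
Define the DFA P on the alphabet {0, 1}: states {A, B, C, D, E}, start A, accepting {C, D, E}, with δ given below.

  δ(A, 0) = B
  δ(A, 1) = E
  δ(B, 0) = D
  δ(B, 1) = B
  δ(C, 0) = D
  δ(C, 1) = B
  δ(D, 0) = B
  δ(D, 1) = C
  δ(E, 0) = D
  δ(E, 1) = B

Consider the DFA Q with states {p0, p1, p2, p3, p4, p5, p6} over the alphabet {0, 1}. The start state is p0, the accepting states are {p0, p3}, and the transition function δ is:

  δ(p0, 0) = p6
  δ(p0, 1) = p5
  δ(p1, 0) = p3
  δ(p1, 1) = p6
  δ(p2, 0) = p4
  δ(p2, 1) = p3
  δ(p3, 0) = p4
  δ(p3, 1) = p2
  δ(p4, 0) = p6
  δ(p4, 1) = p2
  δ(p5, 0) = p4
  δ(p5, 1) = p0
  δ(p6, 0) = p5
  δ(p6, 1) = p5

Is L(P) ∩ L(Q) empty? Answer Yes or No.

The string 001 is accepted by both P and Q.
Hence L(P) ∩ L(Q) ≠ ∅.

No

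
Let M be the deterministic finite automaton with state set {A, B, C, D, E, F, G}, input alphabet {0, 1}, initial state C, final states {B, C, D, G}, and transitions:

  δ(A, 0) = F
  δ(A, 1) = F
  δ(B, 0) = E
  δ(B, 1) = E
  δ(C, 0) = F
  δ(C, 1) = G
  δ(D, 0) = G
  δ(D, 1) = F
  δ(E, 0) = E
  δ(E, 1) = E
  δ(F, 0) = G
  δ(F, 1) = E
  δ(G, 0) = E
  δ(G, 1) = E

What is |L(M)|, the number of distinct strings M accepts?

3

The useful subgraph on states {C, F, G} is acyclic, so L(M) is finite; the longest accepting path visits 3 useful states, giving maximum string length 2.
Counting accepting paths from C by length: 1 of length 0, 1 of length 1, 1 of length 2. Total 3.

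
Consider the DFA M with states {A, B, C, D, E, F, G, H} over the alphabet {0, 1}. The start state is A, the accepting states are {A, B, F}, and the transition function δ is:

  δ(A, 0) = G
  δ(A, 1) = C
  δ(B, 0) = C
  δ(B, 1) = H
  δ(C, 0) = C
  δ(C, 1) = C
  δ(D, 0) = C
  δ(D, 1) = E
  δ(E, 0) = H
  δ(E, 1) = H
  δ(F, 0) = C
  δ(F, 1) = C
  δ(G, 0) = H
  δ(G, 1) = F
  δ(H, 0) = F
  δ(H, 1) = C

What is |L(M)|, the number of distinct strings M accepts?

3

The useful subgraph on states {A, F, G, H} is acyclic, so L(M) is finite; the longest accepting path visits 4 useful states, giving maximum string length 3.
Counting accepting paths from A by length: 1 of length 0, 1 of length 2, 1 of length 3. Total 3.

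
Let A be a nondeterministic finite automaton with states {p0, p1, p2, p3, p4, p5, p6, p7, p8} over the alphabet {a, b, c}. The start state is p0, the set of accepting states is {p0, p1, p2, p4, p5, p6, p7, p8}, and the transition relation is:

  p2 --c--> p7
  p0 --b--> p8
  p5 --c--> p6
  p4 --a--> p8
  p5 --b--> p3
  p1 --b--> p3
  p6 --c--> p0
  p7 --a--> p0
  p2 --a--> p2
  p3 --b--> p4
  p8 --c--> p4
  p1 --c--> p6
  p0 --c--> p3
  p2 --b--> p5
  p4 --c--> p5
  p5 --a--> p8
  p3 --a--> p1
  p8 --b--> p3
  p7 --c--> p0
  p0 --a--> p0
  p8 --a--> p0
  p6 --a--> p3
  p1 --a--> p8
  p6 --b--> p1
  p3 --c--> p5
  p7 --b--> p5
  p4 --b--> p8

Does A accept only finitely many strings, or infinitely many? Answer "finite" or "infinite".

infinite

State p0 is reachable from the start and can reach an accepting state, and it lies on the cycle p0 → p0.
Traversing that cycle any number of times yields accepted strings of unbounded length, so the language is infinite.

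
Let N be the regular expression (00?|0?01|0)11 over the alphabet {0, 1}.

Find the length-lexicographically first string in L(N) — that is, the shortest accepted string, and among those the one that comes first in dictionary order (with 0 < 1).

By inspection of the expression, no string of length less than 3 matches, and 011 is the lexicographically first match of length 3.

011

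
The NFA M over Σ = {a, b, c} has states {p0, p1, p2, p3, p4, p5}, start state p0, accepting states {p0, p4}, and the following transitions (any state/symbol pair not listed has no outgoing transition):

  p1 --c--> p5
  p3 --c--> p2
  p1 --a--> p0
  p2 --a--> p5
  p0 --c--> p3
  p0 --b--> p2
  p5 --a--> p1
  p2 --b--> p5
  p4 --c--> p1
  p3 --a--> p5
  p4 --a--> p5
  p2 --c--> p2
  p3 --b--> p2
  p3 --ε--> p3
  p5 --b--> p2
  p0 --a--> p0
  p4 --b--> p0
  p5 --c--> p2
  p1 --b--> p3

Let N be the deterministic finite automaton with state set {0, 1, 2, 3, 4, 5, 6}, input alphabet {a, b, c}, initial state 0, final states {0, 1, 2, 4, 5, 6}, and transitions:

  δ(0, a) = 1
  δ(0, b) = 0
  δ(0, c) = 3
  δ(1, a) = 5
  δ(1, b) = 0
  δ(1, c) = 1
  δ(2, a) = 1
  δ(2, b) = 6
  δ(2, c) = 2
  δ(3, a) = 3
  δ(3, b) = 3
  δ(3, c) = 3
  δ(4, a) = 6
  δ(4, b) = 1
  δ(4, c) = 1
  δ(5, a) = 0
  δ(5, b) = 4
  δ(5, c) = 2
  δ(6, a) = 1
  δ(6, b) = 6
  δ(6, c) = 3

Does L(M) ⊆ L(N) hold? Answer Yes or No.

The string caaa is in L(M) but not in L(N).
So L(M) ⊄ L(N).

No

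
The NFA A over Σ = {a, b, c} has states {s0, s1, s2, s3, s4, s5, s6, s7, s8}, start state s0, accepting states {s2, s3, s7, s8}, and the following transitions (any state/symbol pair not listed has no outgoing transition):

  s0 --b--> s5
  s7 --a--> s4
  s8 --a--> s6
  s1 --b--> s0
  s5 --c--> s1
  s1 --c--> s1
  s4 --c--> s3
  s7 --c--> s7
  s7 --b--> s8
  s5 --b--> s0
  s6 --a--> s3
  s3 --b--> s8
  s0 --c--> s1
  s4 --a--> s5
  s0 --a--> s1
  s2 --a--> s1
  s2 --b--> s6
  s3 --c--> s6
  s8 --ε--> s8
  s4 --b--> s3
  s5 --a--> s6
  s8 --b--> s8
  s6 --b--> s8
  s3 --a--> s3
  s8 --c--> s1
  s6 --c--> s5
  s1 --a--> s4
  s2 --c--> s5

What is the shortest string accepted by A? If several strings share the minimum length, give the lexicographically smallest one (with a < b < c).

A breadth-first search from s0 reaches an accepting state first via the path s0 → s1 → s4 → s3 on input aab.
No string of length < 3 is accepted (BFS exhausts all shorter strings without reaching an accepting state), and aab is the lexicographically least accepting string of length 3.

aab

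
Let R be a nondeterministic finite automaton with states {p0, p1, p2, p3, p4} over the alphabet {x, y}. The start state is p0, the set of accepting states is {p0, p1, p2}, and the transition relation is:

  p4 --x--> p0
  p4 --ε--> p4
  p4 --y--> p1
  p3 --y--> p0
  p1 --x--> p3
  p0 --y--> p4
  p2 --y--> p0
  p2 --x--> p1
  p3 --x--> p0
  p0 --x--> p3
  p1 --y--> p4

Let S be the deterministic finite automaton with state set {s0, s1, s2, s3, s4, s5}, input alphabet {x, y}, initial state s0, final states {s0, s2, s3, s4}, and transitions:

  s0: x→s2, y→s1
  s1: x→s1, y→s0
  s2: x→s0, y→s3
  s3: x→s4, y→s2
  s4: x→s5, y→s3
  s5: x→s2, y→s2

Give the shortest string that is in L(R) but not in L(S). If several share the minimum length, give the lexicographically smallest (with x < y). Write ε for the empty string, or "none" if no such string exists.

yx

The string yx is accepted by R but not by S.
No shorter string lies in the difference, and yx is the lexicographically first length-2 string in L(R) \ L(S).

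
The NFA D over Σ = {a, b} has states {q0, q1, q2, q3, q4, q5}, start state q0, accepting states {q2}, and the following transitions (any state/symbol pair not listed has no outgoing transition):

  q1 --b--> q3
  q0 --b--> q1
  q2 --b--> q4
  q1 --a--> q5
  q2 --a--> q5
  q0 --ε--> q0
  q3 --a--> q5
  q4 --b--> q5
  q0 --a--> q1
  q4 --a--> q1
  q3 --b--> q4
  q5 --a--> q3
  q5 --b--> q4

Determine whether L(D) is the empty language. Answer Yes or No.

The states reachable from the start state are {q0, q1, q3, q4, q5}.
None of the accepting states {q2} is reachable, so no string is accepted and L(D) = ∅.

Yes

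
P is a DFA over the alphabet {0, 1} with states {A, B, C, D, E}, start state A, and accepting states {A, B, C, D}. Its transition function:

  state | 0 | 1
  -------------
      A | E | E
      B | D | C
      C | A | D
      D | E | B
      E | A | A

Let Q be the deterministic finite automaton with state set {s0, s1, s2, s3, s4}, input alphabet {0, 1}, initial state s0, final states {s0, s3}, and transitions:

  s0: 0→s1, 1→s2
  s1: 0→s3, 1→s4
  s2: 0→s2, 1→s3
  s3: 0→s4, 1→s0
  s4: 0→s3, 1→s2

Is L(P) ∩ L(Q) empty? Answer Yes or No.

No

The empty string ε is accepted by both P and Q.
Hence L(P) ∩ L(Q) ≠ ∅.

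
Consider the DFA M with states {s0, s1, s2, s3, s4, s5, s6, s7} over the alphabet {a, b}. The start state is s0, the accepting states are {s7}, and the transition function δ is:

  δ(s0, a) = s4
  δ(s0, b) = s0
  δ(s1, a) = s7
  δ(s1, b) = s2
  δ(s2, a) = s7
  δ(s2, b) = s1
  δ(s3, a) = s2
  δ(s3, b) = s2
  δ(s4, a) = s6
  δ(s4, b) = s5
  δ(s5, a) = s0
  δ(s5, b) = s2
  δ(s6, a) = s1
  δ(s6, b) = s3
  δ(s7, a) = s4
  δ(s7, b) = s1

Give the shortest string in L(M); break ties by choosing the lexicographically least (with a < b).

aaaa

A breadth-first search from s0 reaches an accepting state first via the path s0 → s4 → s6 → s1 → s7 on input aaaa.
No string of length < 4 is accepted (BFS exhausts all shorter strings without reaching an accepting state), and aaaa is the lexicographically least accepting string of length 4.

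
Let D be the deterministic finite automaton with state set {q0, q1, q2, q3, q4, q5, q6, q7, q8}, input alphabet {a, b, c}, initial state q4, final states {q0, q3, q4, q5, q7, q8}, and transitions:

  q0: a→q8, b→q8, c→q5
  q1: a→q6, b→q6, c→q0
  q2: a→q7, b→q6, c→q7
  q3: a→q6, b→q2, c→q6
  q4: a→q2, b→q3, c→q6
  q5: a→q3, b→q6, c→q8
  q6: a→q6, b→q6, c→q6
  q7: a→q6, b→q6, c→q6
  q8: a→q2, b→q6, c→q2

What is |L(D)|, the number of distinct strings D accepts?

The useful subgraph on states {q2, q3, q4, q7} is acyclic, so L(D) is finite; the longest accepting path visits 4 useful states, giving maximum string length 3.
Counting accepting paths from q4 by length: 1 of length 0, 1 of length 1, 2 of length 2, 2 of length 3. Total 6.

6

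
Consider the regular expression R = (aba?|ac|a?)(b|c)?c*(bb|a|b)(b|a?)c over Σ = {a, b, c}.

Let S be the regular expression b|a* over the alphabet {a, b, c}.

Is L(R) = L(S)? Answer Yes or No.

The string ac is accepted by R but rejected by S.
So L(R) ≠ L(S).

No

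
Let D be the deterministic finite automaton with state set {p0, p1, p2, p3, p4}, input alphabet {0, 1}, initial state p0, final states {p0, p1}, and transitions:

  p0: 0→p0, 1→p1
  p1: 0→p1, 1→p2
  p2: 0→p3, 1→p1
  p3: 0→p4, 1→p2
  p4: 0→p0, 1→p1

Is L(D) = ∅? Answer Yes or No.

The empty string ε is accepted: the run p0 ends in the accepting state p0.
Since at least one string is accepted, L(D) is not empty.

No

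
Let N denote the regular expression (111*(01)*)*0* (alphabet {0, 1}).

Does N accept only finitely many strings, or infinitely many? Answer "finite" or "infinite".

infinite

The expression contains a Kleene star applied to a subexpression that matches at least one nonempty string, so it matches strings of unbounded length.
Hence L(N) is infinite.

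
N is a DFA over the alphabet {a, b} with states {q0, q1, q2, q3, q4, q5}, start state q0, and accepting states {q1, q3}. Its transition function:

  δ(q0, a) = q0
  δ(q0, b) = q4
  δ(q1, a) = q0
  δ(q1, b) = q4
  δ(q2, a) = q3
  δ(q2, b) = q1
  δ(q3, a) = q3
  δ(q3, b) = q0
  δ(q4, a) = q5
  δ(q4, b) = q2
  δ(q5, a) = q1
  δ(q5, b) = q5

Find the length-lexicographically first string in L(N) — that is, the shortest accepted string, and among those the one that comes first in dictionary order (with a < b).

baa

A breadth-first search from q0 reaches an accepting state first via the path q0 → q4 → q5 → q1 on input baa.
No string of length < 3 is accepted (BFS exhausts all shorter strings without reaching an accepting state), and baa is the lexicographically least accepting string of length 3.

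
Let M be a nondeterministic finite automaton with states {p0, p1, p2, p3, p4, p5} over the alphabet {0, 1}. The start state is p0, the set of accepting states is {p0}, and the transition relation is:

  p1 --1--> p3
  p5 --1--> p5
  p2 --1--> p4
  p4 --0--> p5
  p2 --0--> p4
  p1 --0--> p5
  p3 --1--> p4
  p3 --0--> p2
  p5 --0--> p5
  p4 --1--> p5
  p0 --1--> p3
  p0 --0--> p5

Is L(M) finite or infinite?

The useful states (reachable from p0 and able to reach an accepting state) are {p0}.
Restricted to these states the transition graph has no cycle, so every accepting path has bounded length and L is finite.

finite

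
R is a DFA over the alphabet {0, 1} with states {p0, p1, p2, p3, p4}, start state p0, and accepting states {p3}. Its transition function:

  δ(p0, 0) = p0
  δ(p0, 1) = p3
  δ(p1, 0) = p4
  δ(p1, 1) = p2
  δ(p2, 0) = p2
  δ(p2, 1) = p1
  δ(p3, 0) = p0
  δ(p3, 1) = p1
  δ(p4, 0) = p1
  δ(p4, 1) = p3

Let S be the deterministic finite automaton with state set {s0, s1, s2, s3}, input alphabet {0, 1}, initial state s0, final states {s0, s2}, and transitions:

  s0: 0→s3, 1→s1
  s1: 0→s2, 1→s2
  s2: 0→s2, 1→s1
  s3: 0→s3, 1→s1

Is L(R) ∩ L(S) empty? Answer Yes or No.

Exploring the product automaton R × S from the start pair (p0, s0), following both machines on each input symbol, reaches 9 state pairs: (p0, s0), (p0, s3), (p3, s1), (p0, s2), (p1, s2), (p4, s2), (p2, s1), (p2, s2), (p1, s1).
R accepts in {p3} and S accepts in {s0, s2}; no reachable pair has both components accepting, so no string drives both machines to acceptance simultaneously and L(R) ∩ L(S) = ∅.
So no string is accepted by both, and the intersection is empty.

Yes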